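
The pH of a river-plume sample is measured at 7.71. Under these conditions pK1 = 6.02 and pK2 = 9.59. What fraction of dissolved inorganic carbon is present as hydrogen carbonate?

α₁ = 1 / (1 + [H⁺]/K1 + K2/[H⁺]) = 1 / (1 + 10^-1.69 + 10^-1.88)
   = 1 / (1 + 0.020417 + 0.013183) = 1/1.0336 = 0.9675

α₁ = 0.967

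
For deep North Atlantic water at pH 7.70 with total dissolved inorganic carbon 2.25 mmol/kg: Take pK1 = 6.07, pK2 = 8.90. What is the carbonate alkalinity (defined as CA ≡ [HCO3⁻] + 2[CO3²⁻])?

CA = [HCO3⁻] + 2[CO3²⁻] = (α₁ + 2α₂)·DIC
At pH 7.70: [H⁺]/K1 = 10^-1.63 = 0.023442, K2/[H⁺] = 10^-1.20 = 0.063096
α₁ = 1/(1 + 0.023442 + 0.063096) = 1/1.0865 = 0.9204; α₂ = α₁·K2/[H⁺] = 0.05807
α₁ + 2α₂ = 1.0365
CA = 1.0365 × 2.25 = 2.33 mmol/kg

CA = 2.33 mmol/kg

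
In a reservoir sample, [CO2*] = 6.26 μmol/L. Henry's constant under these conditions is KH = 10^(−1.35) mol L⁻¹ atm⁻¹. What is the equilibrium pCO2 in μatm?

pCO2 = 140 μatm

KH = 10^(−1.35) = 4.467×10^-2 mol L⁻¹ atm⁻¹
pCO2 = [CO2*]/KH = 6.26×10^-6 / 4.467×10^-2 = 1.40×10^-4 atm = 140 μatm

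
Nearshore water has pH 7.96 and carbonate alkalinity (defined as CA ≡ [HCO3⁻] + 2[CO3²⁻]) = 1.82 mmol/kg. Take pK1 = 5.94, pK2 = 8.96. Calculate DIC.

CA = [HCO3⁻] + 2[CO3²⁻] = (α₁ + 2α₂)·DIC
At pH 7.96: [H⁺]/K1 = 10^-2.02 = 0.0095499, K2/[H⁺] = 10^-1.00 = 0.10000
α₁ = 1/(1 + 0.0095499 + 0.10000) = 1/1.1095 = 0.9013; α₂ = α₁·K2/[H⁺] = 0.09013
α₁ + 2α₂ = 1.0815
DIC = CA / (α₁ + 2α₂) = 1.82 / 1.0815 = 1.68 mmol/kg

DIC = 1.68 mmol/kg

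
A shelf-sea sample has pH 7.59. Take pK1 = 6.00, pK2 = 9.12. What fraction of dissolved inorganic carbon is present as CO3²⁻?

α₂ = 0.0280

α₂ = 1 / (1 + [H⁺]/K2 + [H⁺]²/(K1K2)) = 1 / (1 + 10^+1.53 + 10^-0.06)
   = 1 / (1 + 33.884 + 0.87096) = 1/35.755 = 0.02797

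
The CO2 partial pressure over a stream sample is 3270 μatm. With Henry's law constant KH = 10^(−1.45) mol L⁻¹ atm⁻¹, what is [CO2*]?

[CO2*] = 116 μmol/L

KH = 10^(−1.45) = 3.548×10^-2 mol L⁻¹ atm⁻¹
[CO2*] = KH · pCO2 = 3.548×10^-2 × 3270×10^-6 atm = 1.16×10^-4 mol/L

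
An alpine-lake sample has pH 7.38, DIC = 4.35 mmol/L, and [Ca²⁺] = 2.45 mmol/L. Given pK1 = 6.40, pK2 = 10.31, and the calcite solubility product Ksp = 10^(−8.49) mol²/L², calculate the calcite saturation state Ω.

Ω = 3.50

α₂ = 1 / (1 + [H⁺]/K2 + [H⁺]²/(K1K2)) = 1 / (1 + 10^+2.93 + 10^+1.95)
   = 1 / (1 + 851.14 + 89.125) = 1/941.26 = 0.001062
[CO3²⁻] = α₂ × DIC = 0.001062 × 4.35 = 0.004621 mmol/L = 4.621 μmol/L
Ksp = 10^(−8.49) = 3.236×10^-9
Ω = [Ca²⁺][CO3²⁻]/Ksp = (2.45×10^-3)(4.621×10^-6) / 3.236×10^-9 = 3.50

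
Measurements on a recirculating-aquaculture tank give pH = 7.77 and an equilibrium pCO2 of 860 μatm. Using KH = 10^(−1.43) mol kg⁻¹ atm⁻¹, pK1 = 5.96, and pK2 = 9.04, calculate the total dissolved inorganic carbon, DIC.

DIC = 2.21 mmol/kg

[CO2*] = KH · pCO2 = 10^(−1.43) × 860×10^-6 = 3.195×10^-5 mol/kg
α₀ = 1/(1 + K1/[H⁺] + K1K2/[H⁺]²) = 1/(1 + 10^+1.81 + 10^+0.54) = 0.01449
DIC = [CO2*]/α₀ = 3.195×10^-5 / 0.01449 = 2.21 mmol/kg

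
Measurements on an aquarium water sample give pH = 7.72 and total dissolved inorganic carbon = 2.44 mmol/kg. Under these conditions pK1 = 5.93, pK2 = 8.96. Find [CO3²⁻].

[CO3²⁻] = 0.131 mmol/kg

α₂ = 1 / (1 + [H⁺]/K2 + [H⁺]²/(K1K2)) = 1 / (1 + 10^+1.24 + 10^-0.55)
   = 1 / (1 + 17.378 + 0.28184) = 1/18.660 = 0.05359
[CO3²⁻] = α₂ × DIC = 0.05359 × 2.44 = 0.131 mmol/kg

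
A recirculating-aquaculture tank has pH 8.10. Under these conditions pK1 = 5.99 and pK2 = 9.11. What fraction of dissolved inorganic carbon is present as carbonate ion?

α₂ = 1 / (1 + [H⁺]/K2 + [H⁺]²/(K1K2)) = 1 / (1 + 10^+1.01 + 10^-1.10)
   = 1 / (1 + 10.233 + 0.079433) = 1/11.312 = 0.08840

α₂ = 0.0884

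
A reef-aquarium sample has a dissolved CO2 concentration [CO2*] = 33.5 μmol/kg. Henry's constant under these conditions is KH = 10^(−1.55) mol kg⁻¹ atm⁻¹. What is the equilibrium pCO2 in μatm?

KH = 10^(−1.55) = 2.818×10^-2 mol kg⁻¹ atm⁻¹
pCO2 = [CO2*]/KH = 33.5×10^-6 / 2.818×10^-2 = 1.19×10^-3 atm = 1190 μatm

pCO2 = 1190 μatm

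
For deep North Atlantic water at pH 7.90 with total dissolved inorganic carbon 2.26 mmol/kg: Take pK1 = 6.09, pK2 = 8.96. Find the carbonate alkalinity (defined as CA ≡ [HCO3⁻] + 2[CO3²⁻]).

CA = [HCO3⁻] + 2[CO3²⁻] = (α₁ + 2α₂)·DIC
At pH 7.90: [H⁺]/K1 = 10^-1.81 = 0.015488, K2/[H⁺] = 10^-1.06 = 0.087096
α₁ = 1/(1 + 0.015488 + 0.087096) = 1/1.1026 = 0.9070; α₂ = α₁·K2/[H⁺] = 0.07899
α₁ + 2α₂ = 1.0649
CA = 1.0649 × 2.26 = 2.41 mmol/kg

CA = 2.41 mmol/kg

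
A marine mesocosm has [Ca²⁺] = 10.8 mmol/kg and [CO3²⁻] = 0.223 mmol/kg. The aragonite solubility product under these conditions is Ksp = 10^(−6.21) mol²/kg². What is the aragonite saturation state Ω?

Ω = 3.91

Ksp = 10^(−6.21) = 6.166×10^-7
Ω = [Ca²⁺][CO3²⁻]/Ksp = (10.8×10^-3)(0.223×10^-3) / 6.166×10^-7 = 3.91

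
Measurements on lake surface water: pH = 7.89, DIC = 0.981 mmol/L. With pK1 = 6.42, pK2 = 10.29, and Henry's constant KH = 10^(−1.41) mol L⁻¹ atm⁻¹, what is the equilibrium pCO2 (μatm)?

α₀ = 1 / (1 + K1/[H⁺] + K1K2/[H⁺]²) = 1 / (1 + 10^+1.47 + 10^-0.93)
   = 1 / (1 + 29.512 + 0.11749) = 1/30.630 = 0.03265
[CO2*] = α₀ × DIC = 0.03265 × 0.981 = 0.03203 mmol/L
pCO2 = [CO2*]/KH = 3.203×10^-5 / 3.890×10^-2 = 823 μatm

pCO2 = 823 μatm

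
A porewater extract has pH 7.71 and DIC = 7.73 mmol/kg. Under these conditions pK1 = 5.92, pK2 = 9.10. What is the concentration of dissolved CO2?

α₀ = 1 / (1 + K1/[H⁺] + K1K2/[H⁺]²) = 1 / (1 + 10^+1.79 + 10^+0.40)
   = 1 / (1 + 61.660 + 2.5119) = 1/65.171 = 0.01534
[CO2*] = α₀ × DIC = 0.01534 × 7.73 = 0.119 mmol/kg

[CO2*] = 0.119 mmol/kg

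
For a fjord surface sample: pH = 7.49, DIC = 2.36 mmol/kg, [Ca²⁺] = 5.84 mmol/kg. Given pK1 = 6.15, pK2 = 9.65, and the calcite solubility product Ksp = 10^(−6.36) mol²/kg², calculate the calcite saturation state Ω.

Ω = 0.208

α₂ = 1 / (1 + [H⁺]/K2 + [H⁺]²/(K1K2)) = 1 / (1 + 10^+2.16 + 10^+0.82)
   = 1 / (1 + 144.54 + 6.6069) = 1/152.15 = 0.006572
[CO3²⁻] = α₂ × DIC = 0.006572 × 2.36 = 0.01551 mmol/kg = 15.51 μmol/kg
Ksp = 10^(−6.36) = 4.365×10^-7
Ω = [Ca²⁺][CO3²⁻]/Ksp = (5.84×10^-3)(1.551×10^-5) / 4.365×10^-7 = 0.208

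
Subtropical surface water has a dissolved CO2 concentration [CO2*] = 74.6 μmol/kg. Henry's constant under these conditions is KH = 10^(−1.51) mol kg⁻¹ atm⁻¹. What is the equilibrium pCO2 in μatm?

KH = 10^(−1.51) = 3.090×10^-2 mol kg⁻¹ atm⁻¹
pCO2 = [CO2*]/KH = 74.6×10^-6 / 3.090×10^-2 = 2.41×10^-3 atm = 2410 μatm

pCO2 = 2410 μatm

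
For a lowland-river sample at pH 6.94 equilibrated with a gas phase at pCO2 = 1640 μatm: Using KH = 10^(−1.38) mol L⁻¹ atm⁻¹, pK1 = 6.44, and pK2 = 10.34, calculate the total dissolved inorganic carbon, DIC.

[CO2*] = KH · pCO2 = 10^(−1.38) × 1640×10^-6 = 6.837×10^-5 mol/L
α₀ = 1/(1 + K1/[H⁺] + K1K2/[H⁺]²) = 1/(1 + 10^+0.50 + 10^-2.90) = 0.2402
DIC = [CO2*]/α₀ = 6.837×10^-5 / 0.2402 = 0.285 mmol/L

DIC = 0.285 mmol/L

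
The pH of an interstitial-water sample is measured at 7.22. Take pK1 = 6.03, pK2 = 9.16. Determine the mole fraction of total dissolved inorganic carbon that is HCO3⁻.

α₁ = 0.929

α₁ = 1 / (1 + [H⁺]/K1 + K2/[H⁺]) = 1 / (1 + 10^-1.19 + 10^-1.94)
   = 1 / (1 + 0.064565 + 0.011482) = 1/1.0760 = 0.9293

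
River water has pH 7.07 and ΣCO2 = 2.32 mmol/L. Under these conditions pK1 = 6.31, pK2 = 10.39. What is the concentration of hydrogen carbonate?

α₁ = 1 / (1 + [H⁺]/K1 + K2/[H⁺]) = 1 / (1 + 10^-0.76 + 10^-3.32)
   = 1 / (1 + 0.17378 + 0.00047863) = 1/1.1743 = 0.8516
[HCO3⁻] = α₁ × DIC = 0.8516 × 2.32 = 1.98 mmol/L

[HCO3⁻] = 1.98 mmol/L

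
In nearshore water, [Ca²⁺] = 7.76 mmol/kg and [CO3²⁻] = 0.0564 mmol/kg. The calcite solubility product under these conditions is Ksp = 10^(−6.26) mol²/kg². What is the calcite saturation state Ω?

Ksp = 10^(−6.26) = 5.495×10^-7
Ω = [Ca²⁺][CO3²⁻]/Ksp = (7.76×10^-3)(0.0564×10^-3) / 5.495×10^-7 = 0.796

Ω = 0.796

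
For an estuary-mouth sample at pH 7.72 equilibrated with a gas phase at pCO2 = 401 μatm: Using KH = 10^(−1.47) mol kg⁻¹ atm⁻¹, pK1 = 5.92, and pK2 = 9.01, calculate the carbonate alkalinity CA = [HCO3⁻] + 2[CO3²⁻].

[CO2*] = KH · pCO2 = 10^(−1.47) × 401×10^-6 = 1.359×10^-5 mol/kg
α₀ = 1/(1 + K1/[H⁺] + K1K2/[H⁺]²) = 1/(1 + 10^+1.80 + 10^+0.51) = 0.01485
DIC = [CO2*]/α₀ = 1.359×10^-5 / 0.01485 = 0.9149 mmol/kg
CA = (α₁ + 2α₂)·DIC = (0.9371 + 2×0.04806) × 0.9149 = 0.945 mmol/kg

CA = 0.945 mmol/kg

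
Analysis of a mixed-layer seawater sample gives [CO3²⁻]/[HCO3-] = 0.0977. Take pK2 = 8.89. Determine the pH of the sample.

From K2 = [H⁺][CO3²⁻]/[HCO3-]:  pH = pK2 + log₁₀([CO3²⁻]/[HCO3-])
log₁₀(0.0977) = -1.010
pH = 8.89 + (-1.010) = 7.88

pH = 7.88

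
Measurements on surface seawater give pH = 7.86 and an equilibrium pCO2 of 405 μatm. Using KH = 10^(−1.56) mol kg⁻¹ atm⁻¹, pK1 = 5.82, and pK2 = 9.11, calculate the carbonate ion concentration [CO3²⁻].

[CO2*] = KH · pCO2 = 10^(−1.56) × 405×10^-6 = 1.115×10^-5 mol/kg
α₀ = 1/(1 + K1/[H⁺] + K1K2/[H⁺]²) = 1/(1 + 10^+2.04 + 10^+0.79) = 0.008561
DIC = [CO2*]/α₀ = 1.115×10^-5 / 0.008561 = 1.303 mmol/kg
[CO3²⁻] = α₂·DIC; α₂ = 0.05278, so [CO3²⁻] = 0.05278 × 1.303 = 0.0688 mmol/kg

[CO3²⁻] = 0.0688 mmol/kg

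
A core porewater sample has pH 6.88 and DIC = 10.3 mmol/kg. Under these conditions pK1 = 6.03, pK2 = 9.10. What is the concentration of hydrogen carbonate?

α₁ = 1 / (1 + [H⁺]/K1 + K2/[H⁺]) = 1 / (1 + 10^-0.85 + 10^-2.22)
   = 1 / (1 + 0.14125 + 0.0060256) = 1/1.1473 = 0.8716
[HCO3⁻] = α₁ × DIC = 0.8716 × 10.3 = 8.98 mmol/kg

[HCO3⁻] = 8.98 mmol/kg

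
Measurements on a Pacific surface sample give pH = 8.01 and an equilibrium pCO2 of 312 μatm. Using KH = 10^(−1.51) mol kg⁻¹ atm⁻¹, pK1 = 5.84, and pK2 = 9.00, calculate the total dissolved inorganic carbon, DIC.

DIC = 1.58 mmol/kg

[CO2*] = KH · pCO2 = 10^(−1.51) × 312×10^-6 = 9.642×10^-6 mol/kg
α₀ = 1/(1 + K1/[H⁺] + K1K2/[H⁺]²) = 1/(1 + 10^+2.17 + 10^+1.18) = 0.006096
DIC = [CO2*]/α₀ = 9.642×10^-6 / 0.006096 = 1.58 mmol/kg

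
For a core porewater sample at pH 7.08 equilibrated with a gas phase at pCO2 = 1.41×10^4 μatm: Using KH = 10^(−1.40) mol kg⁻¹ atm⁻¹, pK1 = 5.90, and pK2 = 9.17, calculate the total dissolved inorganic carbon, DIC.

DIC = 9.13 mmol/kg

[CO2*] = KH · pCO2 = 10^(−1.40) × 1.41×10^4×10^-6 = 5.613×10^-4 mol/kg
α₀ = 1/(1 + K1/[H⁺] + K1K2/[H⁺]²) = 1/(1 + 10^+1.18 + 10^-0.91) = 0.06151
DIC = [CO2*]/α₀ = 5.613×10^-4 / 0.06151 = 9.13 mmol/kg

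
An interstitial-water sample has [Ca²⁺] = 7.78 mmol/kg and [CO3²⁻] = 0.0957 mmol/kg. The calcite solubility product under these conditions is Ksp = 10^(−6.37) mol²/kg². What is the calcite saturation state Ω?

Ω = 1.75

Ksp = 10^(−6.37) = 4.266×10^-7
Ω = [Ca²⁺][CO3²⁻]/Ksp = (7.78×10^-3)(0.0957×10^-3) / 4.266×10^-7 = 1.75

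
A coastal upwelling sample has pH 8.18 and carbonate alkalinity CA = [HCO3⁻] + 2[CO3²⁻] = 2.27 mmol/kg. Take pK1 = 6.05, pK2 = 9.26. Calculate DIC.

CA = [HCO3⁻] + 2[CO3²⁻] = (α₁ + 2α₂)·DIC
At pH 8.18: [H⁺]/K1 = 10^-2.13 = 0.0074131, K2/[H⁺] = 10^-1.08 = 0.083176
α₁ = 1/(1 + 0.0074131 + 0.083176) = 1/1.0906 = 0.9169; α₂ = α₁·K2/[H⁺] = 0.07627
α₁ + 2α₂ = 1.0695
DIC = CA / (α₁ + 2α₂) = 2.27 / 1.0695 = 2.12 mmol/kg

DIC = 2.12 mmol/kg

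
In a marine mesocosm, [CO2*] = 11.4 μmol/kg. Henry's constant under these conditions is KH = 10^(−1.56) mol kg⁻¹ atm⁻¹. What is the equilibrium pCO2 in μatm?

KH = 10^(−1.56) = 2.754×10^-2 mol kg⁻¹ atm⁻¹
pCO2 = [CO2*]/KH = 11.4×10^-6 / 2.754×10^-2 = 4.14×10^-4 atm = 414 μatm

pCO2 = 414 μatm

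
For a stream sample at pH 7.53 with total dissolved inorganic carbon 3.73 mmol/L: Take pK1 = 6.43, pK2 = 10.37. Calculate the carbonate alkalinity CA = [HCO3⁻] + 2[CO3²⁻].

CA = 3.46 mmol/L

CA = [HCO3⁻] + 2[CO3²⁻] = (α₁ + 2α₂)·DIC
At pH 7.53: [H⁺]/K1 = 10^-1.10 = 0.079433, K2/[H⁺] = 10^-2.84 = 0.0014454
α₁ = 1/(1 + 0.079433 + 0.0014454) = 1/1.0809 = 0.9252; α₂ = α₁·K2/[H⁺] = 0.001337
α₁ + 2α₂ = 0.9278
CA = 0.9278 × 3.73 = 3.46 mmol/L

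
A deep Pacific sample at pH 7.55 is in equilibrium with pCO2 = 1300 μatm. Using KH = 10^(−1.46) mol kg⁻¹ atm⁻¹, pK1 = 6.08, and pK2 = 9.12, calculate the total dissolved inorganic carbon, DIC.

DIC = 1.41 mmol/kg

[CO2*] = KH · pCO2 = 10^(−1.46) × 1300×10^-6 = 4.508×10^-5 mol/kg
α₀ = 1/(1 + K1/[H⁺] + K1K2/[H⁺]²) = 1/(1 + 10^+1.47 + 10^-0.10) = 0.03194
DIC = [CO2*]/α₀ = 4.508×10^-5 / 0.03194 = 1.41 mmol/kg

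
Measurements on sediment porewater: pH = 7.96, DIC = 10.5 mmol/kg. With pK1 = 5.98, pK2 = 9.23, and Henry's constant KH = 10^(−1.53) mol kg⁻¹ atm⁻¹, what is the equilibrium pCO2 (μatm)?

pCO2 = 3500 μatm

α₀ = 1 / (1 + K1/[H⁺] + K1K2/[H⁺]²) = 1 / (1 + 10^+1.98 + 10^+0.71)
   = 1 / (1 + 95.499 + 5.1286) = 1/101.63 = 0.009840
[CO2*] = α₀ × DIC = 0.009840 × 10.5 = 0.1033 mmol/kg
pCO2 = [CO2*]/KH = 1.033×10^-4 / 2.951×10^-2 = 3500 μatm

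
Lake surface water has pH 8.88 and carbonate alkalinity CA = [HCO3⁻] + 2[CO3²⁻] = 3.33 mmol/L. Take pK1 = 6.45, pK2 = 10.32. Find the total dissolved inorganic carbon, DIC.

DIC = 3.23 mmol/L

CA = [HCO3⁻] + 2[CO3²⁻] = (α₁ + 2α₂)·DIC
At pH 8.88: [H⁺]/K1 = 10^-2.43 = 0.0037154, K2/[H⁺] = 10^-1.44 = 0.036308
α₁ = 1/(1 + 0.0037154 + 0.036308) = 1/1.0400 = 0.9615; α₂ = α₁·K2/[H⁺] = 0.03491
α₁ + 2α₂ = 1.0313
DIC = CA / (α₁ + 2α₂) = 3.33 / 1.0313 = 3.23 mmol/L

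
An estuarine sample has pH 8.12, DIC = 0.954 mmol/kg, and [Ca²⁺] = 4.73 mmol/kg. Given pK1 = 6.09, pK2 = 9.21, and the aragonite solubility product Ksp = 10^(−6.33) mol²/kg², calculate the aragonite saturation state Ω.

Ω = 0.719

α₂ = 1 / (1 + [H⁺]/K2 + [H⁺]²/(K1K2)) = 1 / (1 + 10^+1.09 + 10^-0.94)
   = 1 / (1 + 12.303 + 0.11482) = 1/13.418 = 0.07453
[CO3²⁻] = α₂ × DIC = 0.07453 × 0.954 = 0.07110 mmol/kg
Ksp = 10^(−6.33) = 4.677×10^-7
Ω = [Ca²⁺][CO3²⁻]/Ksp = (4.73×10^-3)(7.110×10^-5) / 4.677×10^-7 = 0.719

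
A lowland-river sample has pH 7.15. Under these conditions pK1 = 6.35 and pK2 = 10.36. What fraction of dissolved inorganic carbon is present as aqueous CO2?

α₀ = 0.137

α₀ = 1 / (1 + K1/[H⁺] + K1K2/[H⁺]²) = 1 / (1 + 10^+0.80 + 10^-2.41)
   = 1 / (1 + 6.3096 + 0.0038905) = 1/7.3135 = 0.1367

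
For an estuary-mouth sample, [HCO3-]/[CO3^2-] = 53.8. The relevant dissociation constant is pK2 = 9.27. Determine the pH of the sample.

pH = 7.54

From K2 = [H⁺][CO3^2-]/[HCO3-]:  pH = pK2 − log₁₀([HCO3-]/[CO3^2-])
log₁₀(53.8) = +1.731
pH = 9.27 − (+1.731) = 7.54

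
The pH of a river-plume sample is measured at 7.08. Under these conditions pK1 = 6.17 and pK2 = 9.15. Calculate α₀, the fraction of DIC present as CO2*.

α₀ = 1 / (1 + K1/[H⁺] + K1K2/[H⁺]²) = 1 / (1 + 10^+0.91 + 10^-1.16)
   = 1 / (1 + 8.1283 + 0.069183) = 1/9.1975 = 0.1087

α₀ = 0.109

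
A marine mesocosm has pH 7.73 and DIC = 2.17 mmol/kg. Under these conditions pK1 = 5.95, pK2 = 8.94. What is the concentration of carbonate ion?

[CO3²⁻] = 0.124 mmol/kg

α₂ = 1 / (1 + [H⁺]/K2 + [H⁺]²/(K1K2)) = 1 / (1 + 10^+1.21 + 10^-0.57)
   = 1 / (1 + 16.218 + 0.26915) = 1/17.487 = 0.05718
[CO3²⁻] = α₂ × DIC = 0.05718 × 2.17 = 0.124 mmol/kg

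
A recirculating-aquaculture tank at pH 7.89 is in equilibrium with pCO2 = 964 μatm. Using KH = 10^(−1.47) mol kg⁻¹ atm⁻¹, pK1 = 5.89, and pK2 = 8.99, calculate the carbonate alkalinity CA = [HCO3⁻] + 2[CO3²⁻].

CA = 3.79 mmol/kg

[CO2*] = KH · pCO2 = 10^(−1.47) × 964×10^-6 = 3.266×10^-5 mol/kg
α₀ = 1/(1 + K1/[H⁺] + K1K2/[H⁺]²) = 1/(1 + 10^+2.00 + 10^+0.90) = 0.009179
DIC = [CO2*]/α₀ = 3.266×10^-5 / 0.009179 = 3.559 mmol/kg
CA = (α₁ + 2α₂)·DIC = (0.9179 + 2×0.07291) × 3.559 = 3.79 mmol/kg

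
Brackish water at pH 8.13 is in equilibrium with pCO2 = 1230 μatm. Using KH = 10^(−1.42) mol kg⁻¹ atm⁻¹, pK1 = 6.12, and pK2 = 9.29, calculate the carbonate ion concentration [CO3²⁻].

[CO2*] = KH · pCO2 = 10^(−1.42) × 1230×10^-6 = 4.676×10^-5 mol/kg
α₀ = 1/(1 + K1/[H⁺] + K1K2/[H⁺]²) = 1/(1 + 10^+2.01 + 10^+0.85) = 0.009057
DIC = [CO2*]/α₀ = 4.676×10^-5 / 0.009057 = 5.163 mmol/kg
[CO3²⁻] = α₂·DIC; α₂ = 0.06412, so [CO3²⁻] = 0.06412 × 5.163 = 0.331 mmol/kg

[CO3²⁻] = 0.331 mmol/kg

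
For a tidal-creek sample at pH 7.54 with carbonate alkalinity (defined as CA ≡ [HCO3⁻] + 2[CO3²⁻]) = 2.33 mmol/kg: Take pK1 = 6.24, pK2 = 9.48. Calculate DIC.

CA = [HCO3⁻] + 2[CO3²⁻] = (α₁ + 2α₂)·DIC
At pH 7.54: [H⁺]/K1 = 10^-1.30 = 0.050119, K2/[H⁺] = 10^-1.94 = 0.011482
α₁ = 1/(1 + 0.050119 + 0.011482) = 1/1.0616 = 0.9420; α₂ = α₁·K2/[H⁺] = 0.01082
α₁ + 2α₂ = 0.9636
DIC = CA / (α₁ + 2α₂) = 2.33 / 0.9636 = 2.42 mmol/kg

DIC = 2.42 mmol/kg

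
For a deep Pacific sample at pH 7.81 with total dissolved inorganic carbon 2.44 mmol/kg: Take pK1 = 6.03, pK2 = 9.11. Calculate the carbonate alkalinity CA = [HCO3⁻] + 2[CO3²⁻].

CA = 2.52 mmol/kg

CA = [HCO3⁻] + 2[CO3²⁻] = (α₁ + 2α₂)·DIC
At pH 7.81: [H⁺]/K1 = 10^-1.78 = 0.016596, K2/[H⁺] = 10^-1.30 = 0.050119
α₁ = 1/(1 + 0.016596 + 0.050119) = 1/1.0667 = 0.9375; α₂ = α₁·K2/[H⁺] = 0.04698
α₁ + 2α₂ = 1.0314
CA = 1.0314 × 2.44 = 2.52 mmol/kg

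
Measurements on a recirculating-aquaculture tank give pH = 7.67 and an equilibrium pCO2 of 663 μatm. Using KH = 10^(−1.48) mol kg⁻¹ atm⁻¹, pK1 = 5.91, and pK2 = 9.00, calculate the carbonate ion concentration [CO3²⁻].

[CO2*] = KH · pCO2 = 10^(−1.48) × 663×10^-6 = 2.195×10^-5 mol/kg
α₀ = 1/(1 + K1/[H⁺] + K1K2/[H⁺]²) = 1/(1 + 10^+1.76 + 10^+0.43) = 0.01633
DIC = [CO2*]/α₀ = 2.195×10^-5 / 0.01633 = 1.344 mmol/kg
[CO3²⁻] = α₂·DIC; α₂ = 0.04395, so [CO3²⁻] = 0.04395 × 1.344 = 0.0591 mmol/kg

[CO3²⁻] = 0.0591 mmol/kg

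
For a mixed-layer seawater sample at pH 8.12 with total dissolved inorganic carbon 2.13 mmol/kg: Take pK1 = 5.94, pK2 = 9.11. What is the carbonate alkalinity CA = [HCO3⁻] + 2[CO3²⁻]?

CA = 2.31 mmol/kg

CA = [HCO3⁻] + 2[CO3²⁻] = (α₁ + 2α₂)·DIC
At pH 8.12: [H⁺]/K1 = 10^-2.18 = 0.0066069, K2/[H⁺] = 10^-0.99 = 0.10233
α₁ = 1/(1 + 0.0066069 + 0.10233) = 1/1.1089 = 0.9018; α₂ = α₁·K2/[H⁺] = 0.09228
α₁ + 2α₂ = 1.0863
CA = 1.0863 × 2.13 = 2.31 mmol/kg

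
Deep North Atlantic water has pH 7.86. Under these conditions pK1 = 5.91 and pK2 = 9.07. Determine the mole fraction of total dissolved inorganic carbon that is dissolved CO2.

α₀ = 1 / (1 + K1/[H⁺] + K1K2/[H⁺]²) = 1 / (1 + 10^+1.95 + 10^+0.74)
   = 1 / (1 + 89.125 + 5.4954) = 1/95.621 = 0.01046

α₀ = 0.0105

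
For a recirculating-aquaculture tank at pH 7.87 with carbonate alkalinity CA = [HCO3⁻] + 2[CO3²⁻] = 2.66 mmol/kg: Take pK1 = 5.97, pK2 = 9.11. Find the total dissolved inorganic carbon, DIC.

DIC = 2.55 mmol/kg

CA = [HCO3⁻] + 2[CO3²⁻] = (α₁ + 2α₂)·DIC
At pH 7.87: [H⁺]/K1 = 10^-1.90 = 0.012589, K2/[H⁺] = 10^-1.24 = 0.057544
α₁ = 1/(1 + 0.012589 + 0.057544) = 1/1.0701 = 0.9345; α₂ = α₁·K2/[H⁺] = 0.05377
α₁ + 2α₂ = 1.0420
DIC = CA / (α₁ + 2α₂) = 2.66 / 1.0420 = 2.55 mmol/kg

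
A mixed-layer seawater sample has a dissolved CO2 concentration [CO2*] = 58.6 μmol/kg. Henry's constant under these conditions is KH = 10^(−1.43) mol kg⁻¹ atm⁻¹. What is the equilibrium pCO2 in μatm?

KH = 10^(−1.43) = 3.715×10^-2 mol kg⁻¹ atm⁻¹
pCO2 = [CO2*]/KH = 58.6×10^-6 / 3.715×10^-2 = 1.58×10^-3 atm = 1580 μatm

pCO2 = 1580 μatm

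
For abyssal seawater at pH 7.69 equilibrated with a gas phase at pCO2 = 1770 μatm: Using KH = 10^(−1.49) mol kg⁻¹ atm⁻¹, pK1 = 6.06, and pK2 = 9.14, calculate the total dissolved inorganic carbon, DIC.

[CO2*] = KH · pCO2 = 10^(−1.49) × 1770×10^-6 = 5.728×10^-5 mol/kg
α₀ = 1/(1 + K1/[H⁺] + K1K2/[H⁺]²) = 1/(1 + 10^+1.63 + 10^+0.18) = 0.02214
DIC = [CO2*]/α₀ = 5.728×10^-5 / 0.02214 = 2.59 mmol/kg

DIC = 2.59 mmol/kg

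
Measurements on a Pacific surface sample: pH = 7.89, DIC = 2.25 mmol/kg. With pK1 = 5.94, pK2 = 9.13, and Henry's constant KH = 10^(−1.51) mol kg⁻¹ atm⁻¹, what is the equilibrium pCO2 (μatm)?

α₀ = 1 / (1 + K1/[H⁺] + K1K2/[H⁺]²) = 1 / (1 + 10^+1.95 + 10^+0.71)
   = 1 / (1 + 89.125 + 5.1286) = 1/95.254 = 0.01050
[CO2*] = α₀ × DIC = 0.01050 × 2.25 = 0.02362 mmol/kg
pCO2 = [CO2*]/KH = 2.362×10^-5 / 3.090×10^-2 = 764 μatm

pCO2 = 764 μatm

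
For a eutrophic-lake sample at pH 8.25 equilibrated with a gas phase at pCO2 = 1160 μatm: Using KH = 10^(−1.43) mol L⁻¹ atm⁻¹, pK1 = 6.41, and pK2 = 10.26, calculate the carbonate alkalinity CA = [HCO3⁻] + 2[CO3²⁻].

CA = 3.04 mmol/L

[CO2*] = KH · pCO2 = 10^(−1.43) × 1160×10^-6 = 4.310×10^-5 mol/L
α₀ = 1/(1 + K1/[H⁺] + K1K2/[H⁺]²) = 1/(1 + 10^+1.84 + 10^-0.17) = 0.01411
DIC = [CO2*]/α₀ = 4.310×10^-5 / 0.01411 = 3.054 mmol/L
CA = (α₁ + 2α₂)·DIC = (0.9763 + 2×0.009541) × 3.054 = 3.04 mmol/L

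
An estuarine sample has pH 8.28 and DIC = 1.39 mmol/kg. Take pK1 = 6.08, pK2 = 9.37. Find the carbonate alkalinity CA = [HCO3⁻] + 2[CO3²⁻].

CA = 1.49 mmol/kg

CA = [HCO3⁻] + 2[CO3²⁻] = (α₁ + 2α₂)·DIC
At pH 8.28: [H⁺]/K1 = 10^-2.20 = 0.0063096, K2/[H⁺] = 10^-1.09 = 0.081283
α₁ = 1/(1 + 0.0063096 + 0.081283) = 1/1.0876 = 0.9195; α₂ = α₁·K2/[H⁺] = 0.07474
α₁ + 2α₂ = 1.0689
CA = 1.0689 × 1.39 = 1.49 mmol/kg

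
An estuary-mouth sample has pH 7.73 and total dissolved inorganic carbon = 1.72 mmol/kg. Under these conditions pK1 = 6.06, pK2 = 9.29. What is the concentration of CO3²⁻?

[CO3²⁻] = 0.0452 mmol/kg

α₂ = 1 / (1 + [H⁺]/K2 + [H⁺]²/(K1K2)) = 1 / (1 + 10^+1.56 + 10^-0.11)
   = 1 / (1 + 36.308 + 0.77625) = 1/38.084 = 0.02626
[CO3²⁻] = α₂ × DIC = 0.02626 × 1.72 = 0.0452 mmol/kg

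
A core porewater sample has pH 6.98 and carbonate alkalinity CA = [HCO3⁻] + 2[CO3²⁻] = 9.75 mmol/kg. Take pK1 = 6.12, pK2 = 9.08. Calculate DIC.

CA = [HCO3⁻] + 2[CO3²⁻] = (α₁ + 2α₂)·DIC
At pH 6.98: [H⁺]/K1 = 10^-0.86 = 0.13804, K2/[H⁺] = 10^-2.10 = 0.0079433
α₁ = 1/(1 + 0.13804 + 0.0079433) = 1/1.1460 = 0.8726; α₂ = α₁·K2/[H⁺] = 0.006931
α₁ + 2α₂ = 0.8865
DIC = CA / (α₁ + 2α₂) = 9.75 / 0.8865 = 11.0 mmol/kg

DIC = 11.0 mmol/kg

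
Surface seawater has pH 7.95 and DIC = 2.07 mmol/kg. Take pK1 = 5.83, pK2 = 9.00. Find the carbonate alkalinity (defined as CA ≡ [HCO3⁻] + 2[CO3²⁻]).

CA = [HCO3⁻] + 2[CO3²⁻] = (α₁ + 2α₂)·DIC
At pH 7.95: [H⁺]/K1 = 10^-2.12 = 0.0075858, K2/[H⁺] = 10^-1.05 = 0.089125
α₁ = 1/(1 + 0.0075858 + 0.089125) = 1/1.0967 = 0.9118; α₂ = α₁·K2/[H⁺] = 0.08127
α₁ + 2α₂ = 1.0743
CA = 1.0743 × 2.07 = 2.22 mmol/kg

CA = 2.22 mmol/kg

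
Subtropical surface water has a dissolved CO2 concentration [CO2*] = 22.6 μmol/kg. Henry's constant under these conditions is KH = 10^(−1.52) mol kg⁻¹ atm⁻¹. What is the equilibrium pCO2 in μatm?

KH = 10^(−1.52) = 3.020×10^-2 mol kg⁻¹ atm⁻¹
pCO2 = [CO2*]/KH = 22.6×10^-6 / 3.020×10^-2 = 7.48×10^-4 atm = 748 μatm

pCO2 = 748 μatm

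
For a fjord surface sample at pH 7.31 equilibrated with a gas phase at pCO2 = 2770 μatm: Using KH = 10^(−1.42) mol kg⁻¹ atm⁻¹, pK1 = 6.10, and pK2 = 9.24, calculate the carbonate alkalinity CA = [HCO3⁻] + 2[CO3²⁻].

CA = 1.75 mmol/kg

[CO2*] = KH · pCO2 = 10^(−1.42) × 2770×10^-6 = 1.053×10^-4 mol/kg
α₀ = 1/(1 + K1/[H⁺] + K1K2/[H⁺]²) = 1/(1 + 10^+1.21 + 10^-0.72) = 0.05744
DIC = [CO2*]/α₀ = 1.053×10^-4 / 0.05744 = 1.833 mmol/kg
CA = (α₁ + 2α₂)·DIC = (0.9316 + 2×0.01095) × 1.833 = 1.75 mmol/kg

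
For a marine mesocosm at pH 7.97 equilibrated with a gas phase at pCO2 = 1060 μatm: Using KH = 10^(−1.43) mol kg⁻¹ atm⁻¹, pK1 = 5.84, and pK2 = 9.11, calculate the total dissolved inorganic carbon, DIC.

[CO2*] = KH · pCO2 = 10^(−1.43) × 1060×10^-6 = 3.938×10^-5 mol/kg
α₀ = 1/(1 + K1/[H⁺] + K1K2/[H⁺]²) = 1/(1 + 10^+2.13 + 10^+0.99) = 0.006865
DIC = [CO2*]/α₀ = 3.938×10^-5 / 0.006865 = 5.74 mmol/kg

DIC = 5.74 mmol/kg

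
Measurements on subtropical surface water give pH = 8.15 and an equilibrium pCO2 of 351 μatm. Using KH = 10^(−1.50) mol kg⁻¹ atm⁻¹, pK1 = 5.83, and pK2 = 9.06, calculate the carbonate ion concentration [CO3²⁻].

[CO3²⁻] = 0.285 mmol/kg

[CO2*] = KH · pCO2 = 10^(−1.50) × 351×10^-6 = 1.110×10^-5 mol/kg
α₀ = 1/(1 + K1/[H⁺] + K1K2/[H⁺]²) = 1/(1 + 10^+2.32 + 10^+1.41) = 0.004244
DIC = [CO2*]/α₀ = 1.110×10^-5 / 0.004244 = 2.615 mmol/kg
[CO3²⁻] = α₂·DIC; α₂ = 0.1091, so [CO3²⁻] = 0.1091 × 2.615 = 0.285 mmol/kg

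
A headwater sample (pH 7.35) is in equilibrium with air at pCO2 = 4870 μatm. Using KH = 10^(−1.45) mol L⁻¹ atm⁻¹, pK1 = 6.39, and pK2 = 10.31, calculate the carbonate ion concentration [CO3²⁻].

[CO2*] = KH · pCO2 = 10^(−1.45) × 4870×10^-6 = 1.728×10^-4 mol/L
α₀ = 1/(1 + K1/[H⁺] + K1K2/[H⁺]²) = 1/(1 + 10^+0.96 + 10^-2.00) = 0.09872
DIC = [CO2*]/α₀ = 1.728×10^-4 / 0.09872 = 1.750 mmol/L
[CO3²⁻] = α₂·DIC; α₂ = 0.0009872, so [CO3²⁻] = 0.0009872 × 1.750 = 0.00173 mmol/L = 1.73 μmol/L

[CO3²⁻] = 1.73 μmol/L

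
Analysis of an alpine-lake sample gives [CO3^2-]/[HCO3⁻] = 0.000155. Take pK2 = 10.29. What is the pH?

pH = 6.48

From K2 = [H⁺][CO3^2-]/[HCO3⁻]:  pH = pK2 + log₁₀([CO3^2-]/[HCO3⁻])
log₁₀(0.000155) = -3.810
pH = 10.29 + (-3.810) = 6.48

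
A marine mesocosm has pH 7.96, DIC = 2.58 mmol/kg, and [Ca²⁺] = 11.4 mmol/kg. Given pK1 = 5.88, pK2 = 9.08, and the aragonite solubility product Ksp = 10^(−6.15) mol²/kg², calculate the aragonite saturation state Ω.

α₂ = 1 / (1 + [H⁺]/K2 + [H⁺]²/(K1K2)) = 1 / (1 + 10^+1.12 + 10^-0.96)
   = 1 / (1 + 13.183 + 0.10965) = 1/14.292 = 0.06997
[CO3²⁻] = α₂ × DIC = 0.06997 × 2.58 = 0.1805 mmol/kg
Ksp = 10^(−6.15) = 7.079×10^-7
Ω = [Ca²⁺][CO3²⁻]/Ksp = (11.4×10^-3)(1.805×10^-4) / 7.079×10^-7 = 2.91

Ω = 2.91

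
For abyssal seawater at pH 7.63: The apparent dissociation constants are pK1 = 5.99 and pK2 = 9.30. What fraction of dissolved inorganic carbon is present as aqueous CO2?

α₀ = 0.0219

α₀ = 1 / (1 + K1/[H⁺] + K1K2/[H⁺]²) = 1 / (1 + 10^+1.64 + 10^-0.03)
   = 1 / (1 + 43.652 + 0.93325) = 1/45.585 = 0.02194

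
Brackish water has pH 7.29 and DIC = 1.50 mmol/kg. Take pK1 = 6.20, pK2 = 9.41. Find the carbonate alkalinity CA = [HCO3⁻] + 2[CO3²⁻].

CA = 1.40 mmol/kg

CA = [HCO3⁻] + 2[CO3²⁻] = (α₁ + 2α₂)·DIC
At pH 7.29: [H⁺]/K1 = 10^-1.09 = 0.081283, K2/[H⁺] = 10^-2.12 = 0.0075858
α₁ = 1/(1 + 0.081283 + 0.0075858) = 1/1.0889 = 0.9184; α₂ = α₁·K2/[H⁺] = 0.006967
α₁ + 2α₂ = 0.9323
CA = 0.9323 × 1.50 = 1.40 mmol/kg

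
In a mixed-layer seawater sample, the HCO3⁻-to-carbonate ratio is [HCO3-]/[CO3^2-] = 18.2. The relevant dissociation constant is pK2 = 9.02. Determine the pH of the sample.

pH = 7.76

From K2 = [H⁺][CO3^2-]/[HCO3-]:  pH = pK2 − log₁₀([HCO3-]/[CO3^2-])
log₁₀(18.2) = +1.260
pH = 9.02 − (+1.260) = 7.76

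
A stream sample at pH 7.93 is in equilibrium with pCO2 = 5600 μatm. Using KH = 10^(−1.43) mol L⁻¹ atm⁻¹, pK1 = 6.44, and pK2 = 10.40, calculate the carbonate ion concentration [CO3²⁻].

[CO2*] = KH · pCO2 = 10^(−1.43) × 5600×10^-6 = 2.081×10^-4 mol/L
α₀ = 1/(1 + K1/[H⁺] + K1K2/[H⁺]²) = 1/(1 + 10^+1.49 + 10^-0.98) = 0.03124
DIC = [CO2*]/α₀ = 2.081×10^-4 / 0.03124 = 6.660 mmol/L
[CO3²⁻] = α₂·DIC; α₂ = 0.003271, so [CO3²⁻] = 0.003271 × 6.660 = 0.0218 mmol/L

[CO3²⁻] = 0.0218 mmol/L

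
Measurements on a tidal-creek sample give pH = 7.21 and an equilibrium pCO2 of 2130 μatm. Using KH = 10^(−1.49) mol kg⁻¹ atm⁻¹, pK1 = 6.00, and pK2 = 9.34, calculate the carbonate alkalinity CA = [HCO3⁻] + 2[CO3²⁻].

CA = 1.13 mmol/kg

[CO2*] = KH · pCO2 = 10^(−1.49) × 2130×10^-6 = 6.893×10^-5 mol/kg
α₀ = 1/(1 + K1/[H⁺] + K1K2/[H⁺]²) = 1/(1 + 10^+1.21 + 10^-0.92) = 0.05768
DIC = [CO2*]/α₀ = 6.893×10^-5 / 0.05768 = 1.195 mmol/kg
CA = (α₁ + 2α₂)·DIC = (0.9354 + 2×0.006934) × 1.195 = 1.13 mmol/kg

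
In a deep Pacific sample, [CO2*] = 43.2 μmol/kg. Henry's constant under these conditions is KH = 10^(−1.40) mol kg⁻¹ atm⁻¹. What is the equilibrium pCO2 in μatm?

KH = 10^(−1.40) = 3.981×10^-2 mol kg⁻¹ atm⁻¹
pCO2 = [CO2*]/KH = 43.2×10^-6 / 3.981×10^-2 = 1.09×10^-3 atm = 1090 μatm

pCO2 = 1090 μatm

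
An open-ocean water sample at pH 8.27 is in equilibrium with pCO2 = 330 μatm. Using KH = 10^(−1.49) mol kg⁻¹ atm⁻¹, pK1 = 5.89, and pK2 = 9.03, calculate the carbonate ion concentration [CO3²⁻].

[CO2*] = KH · pCO2 = 10^(−1.49) × 330×10^-6 = 1.068×10^-5 mol/kg
α₀ = 1/(1 + K1/[H⁺] + K1K2/[H⁺]²) = 1/(1 + 10^+2.38 + 10^+1.62) = 0.003539
DIC = [CO2*]/α₀ = 1.068×10^-5 / 0.003539 = 3.017 mmol/kg
[CO3²⁻] = α₂·DIC; α₂ = 0.1475, so [CO3²⁻] = 0.1475 × 3.017 = 0.445 mmol/kg

[CO3²⁻] = 0.445 mmol/kg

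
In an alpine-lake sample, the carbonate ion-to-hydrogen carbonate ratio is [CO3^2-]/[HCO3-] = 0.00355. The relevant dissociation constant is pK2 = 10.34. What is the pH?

pH = 7.89

From K2 = [H⁺][CO3^2-]/[HCO3-]:  pH = pK2 + log₁₀([CO3^2-]/[HCO3-])
log₁₀(0.00355) = -2.450
pH = 10.34 + (-2.450) = 7.89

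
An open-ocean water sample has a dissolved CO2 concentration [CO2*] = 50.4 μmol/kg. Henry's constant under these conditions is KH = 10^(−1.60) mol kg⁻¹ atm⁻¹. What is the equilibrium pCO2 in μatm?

pCO2 = 2010 μatm

KH = 10^(−1.60) = 2.512×10^-2 mol kg⁻¹ atm⁻¹
pCO2 = [CO2*]/KH = 50.4×10^-6 / 2.512×10^-2 = 2.01×10^-3 atm = 2010 μatm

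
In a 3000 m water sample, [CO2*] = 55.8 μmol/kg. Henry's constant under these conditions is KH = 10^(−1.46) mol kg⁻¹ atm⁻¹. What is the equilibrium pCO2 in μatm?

KH = 10^(−1.46) = 3.467×10^-2 mol kg⁻¹ atm⁻¹
pCO2 = [CO2*]/KH = 55.8×10^-6 / 3.467×10^-2 = 1.61×10^-3 atm = 1610 μatm

pCO2 = 1610 μatm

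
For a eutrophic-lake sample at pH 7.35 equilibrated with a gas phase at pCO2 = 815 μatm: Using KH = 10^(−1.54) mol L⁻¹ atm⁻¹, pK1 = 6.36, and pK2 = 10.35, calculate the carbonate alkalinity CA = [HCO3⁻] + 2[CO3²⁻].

[CO2*] = KH · pCO2 = 10^(−1.54) × 815×10^-6 = 2.350×10^-5 mol/L
α₀ = 1/(1 + K1/[H⁺] + K1K2/[H⁺]²) = 1/(1 + 10^+0.99 + 10^-2.01) = 0.09275
DIC = [CO2*]/α₀ = 2.350×10^-5 / 0.09275 = 0.2534 mmol/L
CA = (α₁ + 2α₂)·DIC = (0.9063 + 2×0.0009063) × 0.2534 = 0.230 mmol/L

CA = 0.230 mmol/L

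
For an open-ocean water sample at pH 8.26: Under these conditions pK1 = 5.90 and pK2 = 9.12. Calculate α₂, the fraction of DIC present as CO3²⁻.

α₂ = 1 / (1 + [H⁺]/K2 + [H⁺]²/(K1K2)) = 1 / (1 + 10^+0.86 + 10^-1.50)
   = 1 / (1 + 7.2444 + 0.031623) = 1/8.2760 = 0.1208

α₂ = 0.121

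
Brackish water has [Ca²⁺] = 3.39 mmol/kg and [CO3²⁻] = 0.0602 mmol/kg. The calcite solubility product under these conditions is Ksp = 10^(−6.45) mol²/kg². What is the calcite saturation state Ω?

Ω = 0.575

Ksp = 10^(−6.45) = 3.548×10^-7
Ω = [Ca²⁺][CO3²⁻]/Ksp = (3.39×10^-3)(0.0602×10^-3) / 3.548×10^-7 = 0.575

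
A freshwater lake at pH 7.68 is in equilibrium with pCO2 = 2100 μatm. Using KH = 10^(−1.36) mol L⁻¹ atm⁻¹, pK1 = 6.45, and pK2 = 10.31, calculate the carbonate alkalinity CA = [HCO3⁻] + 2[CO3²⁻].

[CO2*] = KH · pCO2 = 10^(−1.36) × 2100×10^-6 = 9.167×10^-5 mol/L
α₀ = 1/(1 + K1/[H⁺] + K1K2/[H⁺]²) = 1/(1 + 10^+1.23 + 10^-1.40) = 0.05549
DIC = [CO2*]/α₀ = 9.167×10^-5 / 0.05549 = 1.652 mmol/L
CA = (α₁ + 2α₂)·DIC = (0.9423 + 2×0.002209) × 1.652 = 1.56 mmol/L

CA = 1.56 mmol/L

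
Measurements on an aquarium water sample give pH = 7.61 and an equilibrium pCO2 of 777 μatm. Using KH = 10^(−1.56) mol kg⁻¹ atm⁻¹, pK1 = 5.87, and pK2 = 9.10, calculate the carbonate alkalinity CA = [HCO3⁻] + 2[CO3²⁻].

[CO2*] = KH · pCO2 = 10^(−1.56) × 777×10^-6 = 2.140×10^-5 mol/kg
α₀ = 1/(1 + K1/[H⁺] + K1K2/[H⁺]²) = 1/(1 + 10^+1.74 + 10^+0.25) = 0.01732
DIC = [CO2*]/α₀ = 2.140×10^-5 / 0.01732 = 1.235 mmol/kg
CA = (α₁ + 2α₂)·DIC = (0.9519 + 2×0.03080) × 1.235 = 1.25 mmol/kg

CA = 1.25 mmol/kg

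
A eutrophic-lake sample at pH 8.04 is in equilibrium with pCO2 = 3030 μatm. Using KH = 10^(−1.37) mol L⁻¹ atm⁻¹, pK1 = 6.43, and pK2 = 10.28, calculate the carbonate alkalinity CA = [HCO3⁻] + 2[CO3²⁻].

[CO2*] = KH · pCO2 = 10^(−1.37) × 3030×10^-6 = 1.293×10^-4 mol/L
α₀ = 1/(1 + K1/[H⁺] + K1K2/[H⁺]²) = 1/(1 + 10^+1.61 + 10^-0.63) = 0.02383
DIC = [CO2*]/α₀ = 1.293×10^-4 / 0.02383 = 5.425 mmol/L
CA = (α₁ + 2α₂)·DIC = (0.9706 + 2×0.005585) × 5.425 = 5.33 mmol/L

CA = 5.33 mmol/L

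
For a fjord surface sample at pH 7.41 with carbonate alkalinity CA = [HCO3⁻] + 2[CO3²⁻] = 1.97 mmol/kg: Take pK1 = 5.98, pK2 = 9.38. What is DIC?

CA = [HCO3⁻] + 2[CO3²⁻] = (α₁ + 2α₂)·DIC
At pH 7.41: [H⁺]/K1 = 10^-1.43 = 0.037154, K2/[H⁺] = 10^-1.97 = 0.010715
α₁ = 1/(1 + 0.037154 + 0.010715) = 1/1.0479 = 0.9543; α₂ = α₁·K2/[H⁺] = 0.01023
α₁ + 2α₂ = 0.9748
DIC = CA / (α₁ + 2α₂) = 1.97 / 0.9748 = 2.02 mmol/kg

DIC = 2.02 mmol/kg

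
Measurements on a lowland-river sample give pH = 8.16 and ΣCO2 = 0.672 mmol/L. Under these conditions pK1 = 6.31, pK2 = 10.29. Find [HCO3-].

α₁ = 1 / (1 + [H⁺]/K1 + K2/[H⁺]) = 1 / (1 + 10^-1.85 + 10^-2.13)
   = 1 / (1 + 0.014125 + 0.0074131) = 1/1.0215 = 0.9789
[HCO3⁻] = α₁ × DIC = 0.9789 × 0.672 = 0.658 mmol/L

[HCO3⁻] = 0.658 mmol/L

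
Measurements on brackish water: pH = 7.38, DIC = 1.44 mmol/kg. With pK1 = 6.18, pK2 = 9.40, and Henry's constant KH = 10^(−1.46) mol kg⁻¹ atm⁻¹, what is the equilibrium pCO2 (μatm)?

pCO2 = 2440 μatm

α₀ = 1 / (1 + K1/[H⁺] + K1K2/[H⁺]²) = 1 / (1 + 10^+1.20 + 10^-0.82)
   = 1 / (1 + 15.849 + 0.15136) = 1/17.000 = 0.05882
[CO2*] = α₀ × DIC = 0.05882 × 1.44 = 0.08470 mmol/kg
pCO2 = [CO2*]/KH = 8.470×10^-5 / 3.467×10^-2 = 2440 μatm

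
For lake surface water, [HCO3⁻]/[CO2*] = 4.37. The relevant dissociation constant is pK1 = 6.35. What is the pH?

From K1 = [H⁺][HCO3⁻]/[CO2*]:  pH = pK1 + log₁₀([HCO3⁻]/[CO2*])
log₁₀(4.37) = +0.640
pH = 6.35 + (+0.640) = 6.99

pH = 6.99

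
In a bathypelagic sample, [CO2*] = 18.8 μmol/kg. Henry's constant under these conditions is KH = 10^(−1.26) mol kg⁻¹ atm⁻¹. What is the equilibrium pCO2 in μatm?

KH = 10^(−1.26) = 5.495×10^-2 mol kg⁻¹ atm⁻¹
pCO2 = [CO2*]/KH = 18.8×10^-6 / 5.495×10^-2 = 3.42×10^-4 atm = 342 μatm

pCO2 = 342 μatm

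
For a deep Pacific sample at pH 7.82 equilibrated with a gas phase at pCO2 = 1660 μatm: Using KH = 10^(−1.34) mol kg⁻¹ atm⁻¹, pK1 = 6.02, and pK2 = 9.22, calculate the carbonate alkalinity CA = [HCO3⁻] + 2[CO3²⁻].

[CO2*] = KH · pCO2 = 10^(−1.34) × 1660×10^-6 = 7.588×10^-5 mol/kg
α₀ = 1/(1 + K1/[H⁺] + K1K2/[H⁺]²) = 1/(1 + 10^+1.80 + 10^+0.40) = 0.01501
DIC = [CO2*]/α₀ = 7.588×10^-5 / 0.01501 = 5.054 mmol/kg
CA = (α₁ + 2α₂)·DIC = (0.9473 + 2×0.03771) × 5.054 = 5.17 mmol/kg

CA = 5.17 mmol/kg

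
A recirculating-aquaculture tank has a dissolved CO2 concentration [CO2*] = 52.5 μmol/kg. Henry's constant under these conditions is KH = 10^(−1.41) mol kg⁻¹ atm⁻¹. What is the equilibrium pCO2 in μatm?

pCO2 = 1350 μatm

KH = 10^(−1.41) = 3.890×10^-2 mol kg⁻¹ atm⁻¹
pCO2 = [CO2*]/KH = 52.5×10^-6 / 3.890×10^-2 = 1.35×10^-3 atm = 1350 μatm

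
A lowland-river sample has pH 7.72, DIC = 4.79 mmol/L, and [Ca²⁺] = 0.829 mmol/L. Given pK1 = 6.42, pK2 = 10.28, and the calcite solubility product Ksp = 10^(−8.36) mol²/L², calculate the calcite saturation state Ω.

α₂ = 1 / (1 + [H⁺]/K2 + [H⁺]²/(K1K2)) = 1 / (1 + 10^+2.56 + 10^+1.26)
   = 1 / (1 + 363.08 + 18.197) = 1/382.28 = 0.002616
[CO3²⁻] = α₂ × DIC = 0.002616 × 4.79 = 0.01253 mmol/L = 12.53 μmol/L
Ksp = 10^(−8.36) = 4.365×10^-9
Ω = [Ca²⁺][CO3²⁻]/Ksp = (0.829×10^-3)(1.253×10^-5) / 4.365×10^-9 = 2.38

Ω = 2.38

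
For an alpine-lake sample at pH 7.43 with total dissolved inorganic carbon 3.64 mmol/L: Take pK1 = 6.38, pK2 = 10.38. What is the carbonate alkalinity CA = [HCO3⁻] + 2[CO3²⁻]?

CA = 3.35 mmol/L

CA = [HCO3⁻] + 2[CO3²⁻] = (α₁ + 2α₂)·DIC
At pH 7.43: [H⁺]/K1 = 10^-1.05 = 0.089125, K2/[H⁺] = 10^-2.95 = 0.0011220
α₁ = 1/(1 + 0.089125 + 0.0011220) = 1/1.0902 = 0.9172; α₂ = α₁·K2/[H⁺] = 0.001029
α₁ + 2α₂ = 0.9193
CA = 0.9193 × 3.64 = 3.35 mmol/L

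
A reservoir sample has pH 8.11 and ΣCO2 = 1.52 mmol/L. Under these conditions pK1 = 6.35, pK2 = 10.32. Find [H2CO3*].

α₀ = 1 / (1 + K1/[H⁺] + K1K2/[H⁺]²) = 1 / (1 + 10^+1.76 + 10^-0.45)
   = 1 / (1 + 57.544 + 0.35481) = 1/58.899 = 0.01698
[CO2*] = α₀ × DIC = 0.01698 × 1.52 = 0.0258 mmol/L

[CO2*] = 0.0258 mmol/L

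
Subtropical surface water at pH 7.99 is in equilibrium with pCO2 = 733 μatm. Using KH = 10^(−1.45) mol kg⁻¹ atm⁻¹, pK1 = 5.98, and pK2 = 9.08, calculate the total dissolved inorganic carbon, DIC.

DIC = 2.90 mmol/kg

[CO2*] = KH · pCO2 = 10^(−1.45) × 733×10^-6 = 2.601×10^-5 mol/kg
α₀ = 1/(1 + K1/[H⁺] + K1K2/[H⁺]²) = 1/(1 + 10^+2.01 + 10^+0.92) = 0.008957
DIC = [CO2*]/α₀ = 2.601×10^-5 / 0.008957 = 2.90 mmol/kg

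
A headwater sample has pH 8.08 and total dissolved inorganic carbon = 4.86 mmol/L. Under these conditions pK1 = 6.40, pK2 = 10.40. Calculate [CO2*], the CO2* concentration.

[CO2*] = 0.0990 mmol/L

α₀ = 1 / (1 + K1/[H⁺] + K1K2/[H⁺]²) = 1 / (1 + 10^+1.68 + 10^-0.64)
   = 1 / (1 + 47.863 + 0.22909) = 1/49.092 = 0.02037
[CO2*] = α₀ × DIC = 0.02037 × 4.86 = 0.0990 mmol/L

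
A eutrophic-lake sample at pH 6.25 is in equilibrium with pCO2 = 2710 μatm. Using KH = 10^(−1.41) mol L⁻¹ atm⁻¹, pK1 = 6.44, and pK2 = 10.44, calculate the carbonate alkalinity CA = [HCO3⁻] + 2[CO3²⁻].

[CO2*] = KH · pCO2 = 10^(−1.41) × 2710×10^-6 = 1.054×10^-4 mol/L
α₀ = 1/(1 + K1/[H⁺] + K1K2/[H⁺]²) = 1/(1 + 10^-0.19 + 10^-4.38) = 0.6076
DIC = [CO2*]/α₀ = 1.054×10^-4 / 0.6076 = 0.1735 mmol/L
CA = (α₁ + 2α₂)·DIC = (0.3923 + 2×2.533×10^-5) × 0.1735 = 0.0681 mmol/L

CA = 0.0681 mmol/L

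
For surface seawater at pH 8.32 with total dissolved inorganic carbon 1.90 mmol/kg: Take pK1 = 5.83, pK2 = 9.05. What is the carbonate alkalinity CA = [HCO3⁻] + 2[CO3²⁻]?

CA = 2.19 mmol/kg

CA = [HCO3⁻] + 2[CO3²⁻] = (α₁ + 2α₂)·DIC
At pH 8.32: [H⁺]/K1 = 10^-2.49 = 0.0032359, K2/[H⁺] = 10^-0.73 = 0.18621
α₁ = 1/(1 + 0.0032359 + 0.18621) = 1/1.1894 = 0.8407; α₂ = α₁·K2/[H⁺] = 0.1566
α₁ + 2α₂ = 1.1538
CA = 1.1538 × 1.90 = 2.19 mmol/kg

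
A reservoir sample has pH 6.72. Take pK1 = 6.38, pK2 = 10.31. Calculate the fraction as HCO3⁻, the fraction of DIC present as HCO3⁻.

α₁ = 0.686

α₁ = 1 / (1 + [H⁺]/K1 + K2/[H⁺]) = 1 / (1 + 10^-0.34 + 10^-3.59)
   = 1 / (1 + 0.45709 + 0.00025704) = 1/1.4573 = 0.6862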